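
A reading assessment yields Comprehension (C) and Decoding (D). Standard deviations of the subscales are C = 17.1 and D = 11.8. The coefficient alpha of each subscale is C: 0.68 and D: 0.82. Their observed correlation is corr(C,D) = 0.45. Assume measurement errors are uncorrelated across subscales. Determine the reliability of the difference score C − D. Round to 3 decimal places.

0.526

Var(C−D) = 17.1² + 11.8² − 2·17.1·11.8·0.45 = 431.65 − 181.602 = 250.048.
Under uncorrelated errors the observed covariances equal the true-score covariances, so only the own-variance terms attenuate.
True-score variance = [17.1²·0.68 + 11.8²·0.82] − 181.602 = 313.016 − 181.602 = 131.414.
Reliability = 131.414 / 250.048 = 0.526.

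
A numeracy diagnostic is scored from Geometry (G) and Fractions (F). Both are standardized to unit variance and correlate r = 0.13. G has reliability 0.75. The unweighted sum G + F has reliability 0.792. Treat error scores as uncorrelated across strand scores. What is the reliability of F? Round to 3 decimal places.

0.780

Var(G+F) = 2 + 2·0.13 = 2.260.
True-score variance = ρ_G + ρ_F + 2·0.13, so 0.792 = (0.75 + ρ_F + 0.26) / 2.260.
ρ_F = 0.792·2.260 − 0.75 − 0.26 = 0.780.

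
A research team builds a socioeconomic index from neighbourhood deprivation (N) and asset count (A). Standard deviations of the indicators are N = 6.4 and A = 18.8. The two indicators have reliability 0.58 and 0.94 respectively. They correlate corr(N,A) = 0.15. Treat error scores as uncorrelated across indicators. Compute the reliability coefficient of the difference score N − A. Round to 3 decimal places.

0.893

Var(N−A) = 6.4² + 18.8² − 2·6.4·18.8·0.15 = 394.4 − 36.096 = 358.304.
With uncorrelated errors the cross-covariances are all true-score covariance, so they carry over unchanged; only the diagonal terms shrink to ρᵢσᵢ².
True-score variance = [6.4²·0.58 + 18.8²·0.94] − 36.096 = 355.99 − 36.096 = 319.894.
Reliability = 319.894 / 358.304 = 0.893.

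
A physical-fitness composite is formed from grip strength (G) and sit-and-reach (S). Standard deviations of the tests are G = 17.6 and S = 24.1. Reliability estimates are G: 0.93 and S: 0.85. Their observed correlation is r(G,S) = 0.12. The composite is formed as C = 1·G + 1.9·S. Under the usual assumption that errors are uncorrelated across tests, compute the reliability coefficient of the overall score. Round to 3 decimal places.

0.871

Var(C) = 17.6² + 1.9²·24.1² + 2·[1.9·17.6·24.1·0.12] = 2406.48 + 193.417 = 2599.9.
Under uncorrelated errors the observed covariances equal the true-score covariances, so only the own-variance terms attenuate.
True-score variance = [17.6²·0.93 + 1.9²·24.1²·0.85] + 193.417 = 2070.29 + 193.417 = 2263.71.
Reliability = 2263.71 / 2599.9 = 0.871.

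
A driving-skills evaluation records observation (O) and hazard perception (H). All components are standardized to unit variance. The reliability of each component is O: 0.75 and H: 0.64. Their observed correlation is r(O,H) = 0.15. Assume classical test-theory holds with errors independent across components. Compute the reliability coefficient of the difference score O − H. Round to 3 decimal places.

Var(O−H) = 1 + 1 − 2·0.15 = 2 − 0.3 = 1.7.
Because errors are independent across components, Cov(Tᵢ,Tⱼ) = Cov(Xᵢ,Xⱼ); the off-diagonal part of the true-score variance is the same as above.
True-score variance = [0.75 + 0.64] − 0.3 = 1.39 − 0.3 = 1.09.
Reliability = 1.09 / 1.7 = 0.641.

0.641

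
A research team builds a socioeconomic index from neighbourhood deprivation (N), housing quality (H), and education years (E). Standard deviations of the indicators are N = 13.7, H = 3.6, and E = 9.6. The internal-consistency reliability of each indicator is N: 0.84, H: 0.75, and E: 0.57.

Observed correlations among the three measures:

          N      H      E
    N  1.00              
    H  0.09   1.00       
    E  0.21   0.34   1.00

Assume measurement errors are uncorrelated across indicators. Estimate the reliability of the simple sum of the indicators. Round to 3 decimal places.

0.808

Var(N+H+E) = 13.7² + 3.6² + 9.6² + 2·[13.7·3.6·0.09 + 13.7·9.6·0.21 + 3.6·9.6·0.34] = 292.81 + 87.6168 = 380.427.
With uncorrelated errors the cross-covariances are all true-score covariance, so they carry over unchanged; only the diagonal terms shrink to ρᵢσᵢ².
True-score variance = [13.7²·0.84 + 3.6²·0.75 + 9.6²·0.57] + 87.6168 = 219.911 + 87.6168 = 307.528.
Reliability = 307.528 / 380.427 = 0.808.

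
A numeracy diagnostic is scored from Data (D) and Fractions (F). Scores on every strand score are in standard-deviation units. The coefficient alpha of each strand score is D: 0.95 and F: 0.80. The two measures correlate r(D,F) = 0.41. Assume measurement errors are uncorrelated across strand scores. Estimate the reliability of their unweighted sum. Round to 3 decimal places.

Var(D+F) = 2 + 2·[0.41] = 2 + 0.82 = 2.82.
Under uncorrelated errors the observed covariances equal the true-score covariances, so only the own-variance terms attenuate.
True-score variance = [0.95 + 0.80] + 0.82 = 1.75 + 0.82 = 2.57.
Reliability = 2.57 / 2.82 = 0.911.

0.911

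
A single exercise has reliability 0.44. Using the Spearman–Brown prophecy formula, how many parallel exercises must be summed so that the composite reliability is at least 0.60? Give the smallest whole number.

k ≥ ρ*(1−ρ₁)/(ρ₁(1−ρ*)) = 0.60·0.56 / (0.44·0.40) = 1.909.
Smallest integer k = 2.

2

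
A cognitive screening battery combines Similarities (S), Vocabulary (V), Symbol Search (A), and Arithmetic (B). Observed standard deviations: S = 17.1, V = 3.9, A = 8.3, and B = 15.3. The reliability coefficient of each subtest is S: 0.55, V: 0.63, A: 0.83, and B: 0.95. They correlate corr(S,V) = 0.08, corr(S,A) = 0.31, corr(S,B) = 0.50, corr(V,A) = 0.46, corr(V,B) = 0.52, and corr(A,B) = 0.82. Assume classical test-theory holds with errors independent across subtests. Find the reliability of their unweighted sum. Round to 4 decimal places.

Var(S+V+A+B) = 17.1² + 3.9² + 8.3² + 15.3² + 2·[17.1·3.9·0.08 + 17.1·8.3·0.31 + 17.1·15.3·0.50 + 3.9·8.3·0.46 + 3.9·15.3·0.52 + 8.3·15.3·0.82] = 610.6 + 660.398 = 1271.
Under uncorrelated errors the observed covariances equal the true-score covariances, so only the own-variance terms attenuate.
True-score variance = [17.1²·0.55 + 3.9²·0.63 + 8.3²·0.83 + 15.3²·0.95] + 660.398 = 449.972 + 660.398 = 1110.37.
Reliability = 1110.37 / 1271 = 0.8736.

0.8736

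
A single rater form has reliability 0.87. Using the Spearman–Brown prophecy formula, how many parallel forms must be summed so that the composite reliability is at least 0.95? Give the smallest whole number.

3

k ≥ ρ*(1−ρ₁)/(ρ₁(1−ρ*)) = 0.95·0.13 / (0.87·0.05) = 2.839.
Smallest integer k = 3.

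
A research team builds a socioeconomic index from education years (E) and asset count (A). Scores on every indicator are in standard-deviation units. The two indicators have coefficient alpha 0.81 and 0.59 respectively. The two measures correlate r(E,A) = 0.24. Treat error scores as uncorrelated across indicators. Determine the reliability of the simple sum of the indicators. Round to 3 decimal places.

Var(E+A) = 2 + 2·[0.24] = 2 + 0.48 = 2.48.
With uncorrelated errors the cross-covariances are all true-score covariance, so they carry over unchanged; only the diagonal terms shrink to ρᵢσᵢ².
True-score variance = [0.81 + 0.59] + 0.48 = 1.4 + 0.48 = 1.88.
Reliability = 1.88 / 2.48 = 0.758.

0.758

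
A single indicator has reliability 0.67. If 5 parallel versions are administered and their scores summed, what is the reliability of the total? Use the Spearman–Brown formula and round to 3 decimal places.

ρ_k = kρ / (1 + (k−1)ρ) = 5·0.67 / (1 + 4·0.67) = 3.350 / 3.680 = 0.910.

0.910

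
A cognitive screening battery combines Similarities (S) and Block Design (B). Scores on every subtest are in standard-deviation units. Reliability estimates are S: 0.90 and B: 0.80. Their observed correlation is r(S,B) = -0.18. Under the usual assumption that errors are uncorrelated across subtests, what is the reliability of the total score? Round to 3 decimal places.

0.817

Var(S+B) = 2 + 2·[(-0.18)] = 2 − 0.36 = 1.64.
Under uncorrelated errors the observed covariances equal the true-score covariances, so only the own-variance terms attenuate.
True-score variance = [0.90 + 0.80] − 0.36 = 1.7 − 0.36 = 1.34.
Reliability = 1.34 / 1.64 = 0.817.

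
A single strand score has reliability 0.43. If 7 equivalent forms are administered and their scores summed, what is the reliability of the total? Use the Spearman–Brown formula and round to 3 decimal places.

0.841

ρ_k = kρ / (1 + (k−1)ρ) = 7·0.43 / (1 + 6·0.43) = 3.010 / 3.580 = 0.841.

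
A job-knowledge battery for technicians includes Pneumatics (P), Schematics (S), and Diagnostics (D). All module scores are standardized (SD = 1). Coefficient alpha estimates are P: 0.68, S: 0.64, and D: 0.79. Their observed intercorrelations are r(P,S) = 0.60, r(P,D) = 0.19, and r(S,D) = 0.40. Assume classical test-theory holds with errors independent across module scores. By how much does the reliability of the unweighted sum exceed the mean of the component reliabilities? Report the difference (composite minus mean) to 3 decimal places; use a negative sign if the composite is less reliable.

Var(sum) = 3 + 2.38 = 5.38; true-score variance = 2.11 + 2.38 = 4.49; composite reliability = 0.8346.
Mean component reliability = 0.7033.
Difference = 0.8346 − 0.7033 = 0.131.

0.131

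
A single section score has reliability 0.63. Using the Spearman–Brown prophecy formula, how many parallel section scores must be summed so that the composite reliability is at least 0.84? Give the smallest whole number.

k ≥ ρ*(1−ρ₁)/(ρ₁(1−ρ*)) = 0.84·0.37 / (0.63·0.16) = 3.083.
Smallest integer k = 4.

4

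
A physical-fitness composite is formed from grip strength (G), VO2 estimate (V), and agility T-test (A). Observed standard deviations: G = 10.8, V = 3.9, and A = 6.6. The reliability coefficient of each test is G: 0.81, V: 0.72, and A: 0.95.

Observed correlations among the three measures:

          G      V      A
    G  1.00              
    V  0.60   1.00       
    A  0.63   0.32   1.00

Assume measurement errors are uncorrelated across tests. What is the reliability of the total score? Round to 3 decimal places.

0.914

Var(G+V+A) = 10.8² + 3.9² + 6.6² + 2·[10.8·3.9·0.60 + 10.8·6.6·0.63 + 3.9·6.6·0.32] = 175.41 + 156.83 = 332.24.
Under uncorrelated errors the observed covariances equal the true-score covariances, so only the own-variance terms attenuate.
True-score variance = [10.8²·0.81 + 3.9²·0.72 + 6.6²·0.95] + 156.83 = 146.812 + 156.83 = 303.642.
Reliability = 303.642 / 332.24 = 0.914.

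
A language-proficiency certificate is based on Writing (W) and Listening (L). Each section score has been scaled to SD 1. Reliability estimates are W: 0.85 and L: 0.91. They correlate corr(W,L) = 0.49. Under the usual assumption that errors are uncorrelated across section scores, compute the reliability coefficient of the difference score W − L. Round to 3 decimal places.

0.765

Var(W−L) = 1 + 1 − 2·0.49 = 2 − 0.98 = 1.02.
Because errors are independent across components, Cov(Tᵢ,Tⱼ) = Cov(Xᵢ,Xⱼ); the off-diagonal part of the true-score variance is the same as above.
True-score variance = [0.85 + 0.91] − 0.98 = 1.76 − 0.98 = 0.78.
Reliability = 0.78 / 1.02 = 0.765.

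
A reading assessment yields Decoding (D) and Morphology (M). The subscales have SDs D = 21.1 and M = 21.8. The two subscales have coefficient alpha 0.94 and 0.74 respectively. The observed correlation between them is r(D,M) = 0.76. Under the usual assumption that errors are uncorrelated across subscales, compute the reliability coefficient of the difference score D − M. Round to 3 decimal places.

Var(D−M) = 21.1² + 21.8² − 2·21.1·21.8·0.76 = 920.45 − 699.17 = 221.28.
With uncorrelated errors the cross-covariances are all true-score covariance, so they carry over unchanged; only the diagonal terms shrink to ρᵢσᵢ².
True-score variance = [21.1²·0.94 + 21.8²·0.74] − 699.17 = 770.175 − 699.17 = 71.0054.
Reliability = 71.0054 / 221.28 = 0.321.

0.321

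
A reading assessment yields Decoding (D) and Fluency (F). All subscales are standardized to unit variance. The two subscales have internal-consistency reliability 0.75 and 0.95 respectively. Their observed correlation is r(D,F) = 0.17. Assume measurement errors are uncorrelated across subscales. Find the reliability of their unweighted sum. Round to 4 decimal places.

0.8718

Var(D+F) = 2 + 2·[0.17] = 2 + 0.34 = 2.34.
Under uncorrelated errors the observed covariances equal the true-score covariances, so only the own-variance terms attenuate.
True-score variance = [0.75 + 0.95] + 0.34 = 1.7 + 0.34 = 2.04.
Reliability = 2.04 / 2.34 = 0.8718.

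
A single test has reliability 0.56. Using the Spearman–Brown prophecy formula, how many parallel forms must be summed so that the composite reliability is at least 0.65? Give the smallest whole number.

2

k ≥ ρ*(1−ρ₁)/(ρ₁(1−ρ*)) = 0.65·0.44 / (0.56·0.35) = 1.459.
Smallest integer k = 2.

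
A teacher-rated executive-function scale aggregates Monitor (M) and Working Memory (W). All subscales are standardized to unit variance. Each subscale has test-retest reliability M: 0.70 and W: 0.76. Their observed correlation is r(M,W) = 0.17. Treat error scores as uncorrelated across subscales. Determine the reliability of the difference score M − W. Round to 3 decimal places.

0.675

Var(M−W) = 1 + 1 − 2·0.17 = 2 − 0.34 = 1.66.
With uncorrelated errors the cross-covariances are all true-score covariance, so they carry over unchanged; only the diagonal terms shrink to ρᵢσᵢ².
True-score variance = [0.70 + 0.76] − 0.34 = 1.46 − 0.34 = 1.12.
Reliability = 1.12 / 1.66 = 0.675.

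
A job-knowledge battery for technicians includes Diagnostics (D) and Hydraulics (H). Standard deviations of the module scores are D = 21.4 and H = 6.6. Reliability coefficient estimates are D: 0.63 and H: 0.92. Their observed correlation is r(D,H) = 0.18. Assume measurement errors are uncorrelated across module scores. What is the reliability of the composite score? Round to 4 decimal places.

Var(D+H) = 21.4² + 6.6² + 2·[21.4·6.6·0.18] = 501.52 + 50.8464 = 552.366.
With uncorrelated errors the cross-covariances are all true-score covariance, so they carry over unchanged; only the diagonal terms shrink to ρᵢσᵢ².
True-score variance = [21.4²·0.63 + 6.6²·0.92] + 50.8464 = 328.59 + 50.8464 = 379.436.
Reliability = 379.436 / 552.366 = 0.6869.

0.6869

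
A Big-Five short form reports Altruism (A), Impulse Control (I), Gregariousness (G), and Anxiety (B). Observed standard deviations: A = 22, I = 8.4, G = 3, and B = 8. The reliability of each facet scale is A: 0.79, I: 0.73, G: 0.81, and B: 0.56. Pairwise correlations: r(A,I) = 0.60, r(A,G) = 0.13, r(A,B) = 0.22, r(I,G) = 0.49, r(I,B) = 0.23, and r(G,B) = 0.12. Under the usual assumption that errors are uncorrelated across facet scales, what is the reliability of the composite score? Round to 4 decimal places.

0.8502

Var(A+I+G+B) = 22² + 8.4² + 3² + 8² + 2·[22·8.4·0.60 + 22·3·0.13 + 22·8·0.22 + 8.4·3·0.49 + 8.4·8·0.23 + 3·8·0.12] = 627.56 + 377.728 = 1005.29.
Under uncorrelated errors the observed covariances equal the true-score covariances, so only the own-variance terms attenuate.
True-score variance = [22²·0.79 + 8.4²·0.73 + 3²·0.81 + 8²·0.56] + 377.728 = 476.999 + 377.728 = 854.727.
Reliability = 854.727 / 1005.29 = 0.8502.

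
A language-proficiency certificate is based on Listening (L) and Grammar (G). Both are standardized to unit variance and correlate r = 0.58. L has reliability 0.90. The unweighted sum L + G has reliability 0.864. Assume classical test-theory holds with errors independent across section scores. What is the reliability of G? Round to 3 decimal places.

Var(L+G) = 2 + 2·0.58 = 3.160.
True-score variance = ρ_L + ρ_G + 2·0.58, so 0.864 = (0.90 + ρ_G + 1.16) / 3.160.
ρ_G = 0.864·3.160 − 0.90 − 1.16 = 0.670.

0.670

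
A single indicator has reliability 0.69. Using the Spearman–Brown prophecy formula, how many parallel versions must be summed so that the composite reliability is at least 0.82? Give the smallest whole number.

k ≥ ρ*(1−ρ₁)/(ρ₁(1−ρ*)) = 0.82·0.31 / (0.69·0.18) = 2.047.
Smallest integer k = 3.

3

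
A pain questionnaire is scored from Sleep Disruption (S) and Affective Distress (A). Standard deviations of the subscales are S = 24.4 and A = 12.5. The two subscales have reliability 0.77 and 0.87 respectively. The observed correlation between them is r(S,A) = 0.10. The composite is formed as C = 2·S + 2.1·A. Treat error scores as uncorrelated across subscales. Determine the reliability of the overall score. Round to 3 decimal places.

Var(C) = 2²·24.4² + 2.1²·12.5² + 2·[4.2·24.4·12.5·0.10] = 3070.5 + 256.2 = 3326.7.
With uncorrelated errors the cross-covariances are all true-score covariance, so they carry over unchanged; only the diagonal terms shrink to ρᵢσᵢ².
True-score variance = [2²·24.4²·0.77 + 2.1²·12.5²·0.87] + 256.2 = 2433.19 + 256.2 = 2689.39.
Reliability = 2689.39 / 3326.7 = 0.808.

0.808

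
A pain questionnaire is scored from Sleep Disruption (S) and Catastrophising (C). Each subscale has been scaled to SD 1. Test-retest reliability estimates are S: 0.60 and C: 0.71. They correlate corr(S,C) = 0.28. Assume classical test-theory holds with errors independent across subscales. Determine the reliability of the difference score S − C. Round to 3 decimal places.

0.521

Var(S−C) = 1 + 1 − 2·0.28 = 2 − 0.56 = 1.44.
With uncorrelated errors the cross-covariances are all true-score covariance, so they carry over unchanged; only the diagonal terms shrink to ρᵢσᵢ².
True-score variance = [0.60 + 0.71] − 0.56 = 1.31 − 0.56 = 0.75.
Reliability = 0.75 / 1.44 = 0.521.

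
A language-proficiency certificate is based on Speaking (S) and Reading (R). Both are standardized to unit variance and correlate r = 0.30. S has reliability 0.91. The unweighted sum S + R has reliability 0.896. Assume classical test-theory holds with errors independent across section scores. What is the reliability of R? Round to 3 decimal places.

Var(S+R) = 2 + 2·0.30 = 2.600.
True-score variance = ρ_S + ρ_R + 2·0.30, so 0.896 = (0.91 + ρ_R + 0.60) / 2.600.
ρ_R = 0.896·2.600 − 0.91 − 0.60 = 0.820.

0.820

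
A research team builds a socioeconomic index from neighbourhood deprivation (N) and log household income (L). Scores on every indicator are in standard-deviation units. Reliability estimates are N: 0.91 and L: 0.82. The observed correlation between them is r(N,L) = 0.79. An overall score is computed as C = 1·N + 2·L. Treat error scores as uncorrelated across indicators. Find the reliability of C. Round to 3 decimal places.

Var(C) = 1 + 2² + 2·[2·0.79] = 5 + 3.16 = 8.16.
Under uncorrelated errors the observed covariances equal the true-score covariances, so only the own-variance terms attenuate.
True-score variance = [0.91 + 2²·0.82] + 3.16 = 4.19 + 3.16 = 7.35.
Reliability = 7.35 / 8.16 = 0.901.

0.901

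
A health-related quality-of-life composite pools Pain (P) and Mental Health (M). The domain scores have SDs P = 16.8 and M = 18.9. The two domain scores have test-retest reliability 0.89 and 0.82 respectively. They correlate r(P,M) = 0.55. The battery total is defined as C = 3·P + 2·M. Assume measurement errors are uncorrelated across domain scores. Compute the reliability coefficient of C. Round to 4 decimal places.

Var(C) = 3²·16.8² + 2²·18.9² + 2·[6·16.8·18.9·0.55] = 3969 + 2095.63 = 6064.63.
Because errors are independent across components, Cov(Tᵢ,Tⱼ) = Cov(Xᵢ,Xⱼ); the off-diagonal part of the true-score variance is the same as above.
True-score variance = [3²·16.8²·0.89 + 2²·18.9²·0.82] + 2095.63 = 3432.39 + 2095.63 = 5528.02.
Reliability = 5528.02 / 6064.63 = 0.9115.

0.9115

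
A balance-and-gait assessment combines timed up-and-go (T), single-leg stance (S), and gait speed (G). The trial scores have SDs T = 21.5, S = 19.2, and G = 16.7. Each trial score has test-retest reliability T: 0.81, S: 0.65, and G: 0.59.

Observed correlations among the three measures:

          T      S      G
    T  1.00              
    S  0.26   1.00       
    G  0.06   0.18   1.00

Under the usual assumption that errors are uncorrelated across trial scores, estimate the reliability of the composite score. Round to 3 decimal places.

0.777

Var(T+S+G) = 21.5² + 19.2² + 16.7² + 2·[21.5·19.2·0.26 + 21.5·16.7·0.06 + 19.2·16.7·0.18] = 1109.78 + 373.172 = 1482.95.
With uncorrelated errors the cross-covariances are all true-score covariance, so they carry over unchanged; only the diagonal terms shrink to ρᵢσᵢ².
True-score variance = [21.5²·0.81 + 19.2²·0.65 + 16.7²·0.59] + 373.172 = 778.584 + 373.172 = 1151.76.
Reliability = 1151.76 / 1482.95 = 0.777.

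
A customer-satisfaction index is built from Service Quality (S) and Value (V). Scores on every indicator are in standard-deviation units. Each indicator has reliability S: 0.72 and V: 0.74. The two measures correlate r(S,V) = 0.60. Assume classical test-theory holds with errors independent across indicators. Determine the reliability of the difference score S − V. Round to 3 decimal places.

0.325

Var(S−V) = 1 + 1 − 2·0.60 = 2 − 1.2 = 0.8.
Because errors are independent across components, Cov(Tᵢ,Tⱼ) = Cov(Xᵢ,Xⱼ); the off-diagonal part of the true-score variance is the same as above.
True-score variance = [0.72 + 0.74] − 1.2 = 1.46 − 1.2 = 0.26.
Reliability = 0.26 / 0.8 = 0.325.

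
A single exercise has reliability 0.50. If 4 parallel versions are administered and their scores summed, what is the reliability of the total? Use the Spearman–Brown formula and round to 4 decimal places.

ρ_k = kρ / (1 + (k−1)ρ) = 4·0.50 / (1 + 3·0.50) = 2.000 / 2.500 = 0.8000.

0.8000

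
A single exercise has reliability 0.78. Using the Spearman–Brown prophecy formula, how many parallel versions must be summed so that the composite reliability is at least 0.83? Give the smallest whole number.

2

k ≥ ρ*(1−ρ₁)/(ρ₁(1−ρ*)) = 0.83·0.22 / (0.78·0.17) = 1.377.
Smallest integer k = 2.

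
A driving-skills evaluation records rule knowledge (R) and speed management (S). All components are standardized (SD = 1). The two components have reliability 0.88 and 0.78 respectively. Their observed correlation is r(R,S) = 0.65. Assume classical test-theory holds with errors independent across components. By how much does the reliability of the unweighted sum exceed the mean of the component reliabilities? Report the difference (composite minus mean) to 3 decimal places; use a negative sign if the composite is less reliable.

0.067

Var(sum) = 2 + 1.3 = 3.3; true-score variance = 1.66 + 1.3 = 2.96; composite reliability = 0.8970.
Mean component reliability = 0.8300.
Difference = 0.8970 − 0.8300 = 0.067.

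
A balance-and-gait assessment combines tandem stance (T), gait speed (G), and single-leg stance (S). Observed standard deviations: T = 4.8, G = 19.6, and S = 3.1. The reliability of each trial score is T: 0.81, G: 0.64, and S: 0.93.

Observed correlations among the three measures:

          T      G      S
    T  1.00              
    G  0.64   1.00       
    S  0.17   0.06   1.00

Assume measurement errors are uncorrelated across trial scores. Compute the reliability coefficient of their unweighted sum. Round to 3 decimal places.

Var(T+G+S) = 4.8² + 19.6² + 3.1² + 2·[4.8·19.6·0.64 + 4.8·3.1·0.17 + 19.6·3.1·0.06] = 416.81 + 132.773 = 549.583.
With uncorrelated errors the cross-covariances are all true-score covariance, so they carry over unchanged; only the diagonal terms shrink to ρᵢσᵢ².
True-score variance = [4.8²·0.81 + 19.6²·0.64 + 3.1²·0.93] + 132.773 = 273.462 + 132.773 = 406.235.
Reliability = 406.235 / 549.583 = 0.739.

0.739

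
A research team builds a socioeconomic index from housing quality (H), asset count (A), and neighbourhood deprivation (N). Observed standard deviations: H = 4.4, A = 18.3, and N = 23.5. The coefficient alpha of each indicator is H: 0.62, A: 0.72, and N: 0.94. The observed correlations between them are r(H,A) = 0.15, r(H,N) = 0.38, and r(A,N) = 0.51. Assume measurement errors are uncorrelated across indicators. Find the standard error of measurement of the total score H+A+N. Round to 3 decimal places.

11.587

Var(total) = 906.5 + 541.391 = 1447.89.
True-score variance = 772.239 + 541.391 = 1313.63, so reliability = 0.9073.
Error variance = 1447.89 − 1313.63 = 134.261; SEM = √134.261 = 11.587.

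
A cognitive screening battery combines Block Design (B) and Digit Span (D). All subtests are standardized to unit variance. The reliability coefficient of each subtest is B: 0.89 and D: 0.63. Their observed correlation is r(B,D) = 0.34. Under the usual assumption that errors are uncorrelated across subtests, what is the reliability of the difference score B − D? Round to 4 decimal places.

0.6364

Var(B−D) = 1 + 1 − 2·0.34 = 2 − 0.68 = 1.32.
Because errors are independent across components, Cov(Tᵢ,Tⱼ) = Cov(Xᵢ,Xⱼ); the off-diagonal part of the true-score variance is the same as above.
True-score variance = [0.89 + 0.63] − 0.68 = 1.52 − 0.68 = 0.84.
Reliability = 0.84 / 1.32 = 0.6364.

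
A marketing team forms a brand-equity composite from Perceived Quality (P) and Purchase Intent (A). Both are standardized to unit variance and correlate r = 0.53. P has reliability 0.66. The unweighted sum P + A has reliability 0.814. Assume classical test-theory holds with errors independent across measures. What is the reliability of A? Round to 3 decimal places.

0.771

Var(P+A) = 2 + 2·0.53 = 3.060.
True-score variance = ρ_P + ρ_A + 2·0.53, so 0.814 = (0.66 + ρ_A + 1.06) / 3.060.
ρ_A = 0.814·3.060 − 0.66 − 1.06 = 0.771.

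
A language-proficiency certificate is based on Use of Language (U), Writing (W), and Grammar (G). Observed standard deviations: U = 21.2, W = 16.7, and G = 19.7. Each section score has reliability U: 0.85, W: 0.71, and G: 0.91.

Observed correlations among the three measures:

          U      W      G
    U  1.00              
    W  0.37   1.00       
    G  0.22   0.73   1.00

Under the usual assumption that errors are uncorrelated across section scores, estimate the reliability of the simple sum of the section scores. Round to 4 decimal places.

Var(U+W+G) = 21.2² + 16.7² + 19.7² + 2·[21.2·16.7·0.37 + 21.2·19.7·0.22 + 16.7·19.7·0.73] = 1116.42 + 926.077 = 2042.5.
With uncorrelated errors the cross-covariances are all true-score covariance, so they carry over unchanged; only the diagonal terms shrink to ρᵢσᵢ².
True-score variance = [21.2²·0.85 + 16.7²·0.71 + 19.7²·0.91] + 926.077 = 933.198 + 926.077 = 1859.27.
Reliability = 1859.27 / 2042.5 = 0.9103.

0.9103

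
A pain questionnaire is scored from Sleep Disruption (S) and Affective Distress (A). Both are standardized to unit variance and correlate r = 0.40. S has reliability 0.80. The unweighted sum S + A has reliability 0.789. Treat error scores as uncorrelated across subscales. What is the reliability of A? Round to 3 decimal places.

0.609

Var(S+A) = 2 + 2·0.40 = 2.800.
True-score variance = ρ_S + ρ_A + 2·0.40, so 0.789 = (0.80 + ρ_A + 0.80) / 2.800.
ρ_A = 0.789·2.800 − 0.80 − 0.80 = 0.609.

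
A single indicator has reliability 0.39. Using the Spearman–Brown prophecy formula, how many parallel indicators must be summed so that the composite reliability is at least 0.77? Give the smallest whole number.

k ≥ ρ*(1−ρ₁)/(ρ₁(1−ρ*)) = 0.77·0.61 / (0.39·0.23) = 5.236.
Smallest integer k = 6.

6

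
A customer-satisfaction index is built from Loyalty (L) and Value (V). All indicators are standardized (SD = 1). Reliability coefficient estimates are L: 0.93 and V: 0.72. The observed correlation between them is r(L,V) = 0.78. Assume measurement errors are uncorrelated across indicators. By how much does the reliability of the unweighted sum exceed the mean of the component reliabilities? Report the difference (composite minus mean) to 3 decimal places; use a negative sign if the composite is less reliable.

0.077

Var(sum) = 2 + 1.56 = 3.56; true-score variance = 1.65 + 1.56 = 3.21; composite reliability = 0.9017.
Mean component reliability = 0.8250.
Difference = 0.9017 − 0.8250 = 0.077.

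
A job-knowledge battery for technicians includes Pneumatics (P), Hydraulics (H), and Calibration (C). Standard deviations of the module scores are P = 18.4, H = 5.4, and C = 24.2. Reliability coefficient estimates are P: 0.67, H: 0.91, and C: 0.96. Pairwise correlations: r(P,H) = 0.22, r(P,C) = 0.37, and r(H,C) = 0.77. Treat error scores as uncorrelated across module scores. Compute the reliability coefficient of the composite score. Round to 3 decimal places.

0.910

Var(P+H+C) = 18.4² + 5.4² + 24.2² + 2·[18.4·5.4·0.22 + 18.4·24.2·0.37 + 5.4·24.2·0.77] = 953.36 + 574.473 = 1527.83.
Because errors are independent across components, Cov(Tᵢ,Tⱼ) = Cov(Xᵢ,Xⱼ); the off-diagonal part of the true-score variance is the same as above.
True-score variance = [18.4²·0.67 + 5.4²·0.91 + 24.2²·0.96] + 574.473 = 815.585 + 574.473 = 1390.06.
Reliability = 1390.06 / 1527.83 = 0.910.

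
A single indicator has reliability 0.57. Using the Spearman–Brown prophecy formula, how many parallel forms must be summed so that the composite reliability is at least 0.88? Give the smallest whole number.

k ≥ ρ*(1−ρ₁)/(ρ₁(1−ρ*)) = 0.88·0.43 / (0.57·0.12) = 5.532.
Smallest integer k = 6.

6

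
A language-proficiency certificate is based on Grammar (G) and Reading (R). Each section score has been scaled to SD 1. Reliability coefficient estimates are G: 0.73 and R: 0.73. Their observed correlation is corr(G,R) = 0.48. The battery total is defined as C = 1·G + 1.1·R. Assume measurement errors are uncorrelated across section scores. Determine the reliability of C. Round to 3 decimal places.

0.817

Var(C) = 1 + 1.1² + 2·[1.1·0.48] = 2.21 + 1.056 = 3.266.
Because errors are independent across components, Cov(Tᵢ,Tⱼ) = Cov(Xᵢ,Xⱼ); the off-diagonal part of the true-score variance is the same as above.
True-score variance = [0.73 + 1.1²·0.73] + 1.056 = 1.6133 + 1.056 = 2.6693.
Reliability = 2.6693 / 3.266 = 0.817.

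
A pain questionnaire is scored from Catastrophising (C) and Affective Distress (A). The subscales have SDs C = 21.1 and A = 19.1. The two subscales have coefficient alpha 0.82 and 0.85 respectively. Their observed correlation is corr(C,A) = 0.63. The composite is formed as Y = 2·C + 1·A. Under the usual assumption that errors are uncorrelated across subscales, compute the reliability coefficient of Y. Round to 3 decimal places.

Var(Y) = 2²·21.1² + 19.1² + 2·[2·21.1·19.1·0.63] = 2145.65 + 1015.59 = 3161.24.
Under uncorrelated errors the observed covariances equal the true-score covariances, so only the own-variance terms attenuate.
True-score variance = [2²·21.1²·0.82 + 19.1²·0.85] + 1015.59 = 1770.38 + 1015.59 = 2785.96.
Reliability = 2785.96 / 3161.24 = 0.881.

0.881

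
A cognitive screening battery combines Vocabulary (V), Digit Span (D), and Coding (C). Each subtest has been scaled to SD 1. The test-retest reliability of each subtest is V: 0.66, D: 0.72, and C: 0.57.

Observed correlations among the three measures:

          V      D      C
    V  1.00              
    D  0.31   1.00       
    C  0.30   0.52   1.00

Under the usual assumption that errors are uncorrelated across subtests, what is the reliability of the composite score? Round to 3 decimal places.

0.800

Var(V+D+C) = 3 + 2·[0.31 + 0.30 + 0.52] = 3 + 2.26 = 5.26.
Under uncorrelated errors the observed covariances equal the true-score covariances, so only the own-variance terms attenuate.
True-score variance = [0.66 + 0.72 + 0.57] + 2.26 = 1.95 + 2.26 = 4.21.
Reliability = 4.21 / 5.26 = 0.800.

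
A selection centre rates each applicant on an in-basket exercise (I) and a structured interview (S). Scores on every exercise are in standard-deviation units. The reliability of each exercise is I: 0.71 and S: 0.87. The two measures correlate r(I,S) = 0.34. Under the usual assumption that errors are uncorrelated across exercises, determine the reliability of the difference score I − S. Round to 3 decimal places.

Var(I−S) = 1 + 1 − 2·0.34 = 2 − 0.68 = 1.32.
Because errors are independent across components, Cov(Tᵢ,Tⱼ) = Cov(Xᵢ,Xⱼ); the off-diagonal part of the true-score variance is the same as above.
True-score variance = [0.71 + 0.87] − 0.68 = 1.58 − 0.68 = 0.9.
Reliability = 0.9 / 1.32 = 0.682.

0.682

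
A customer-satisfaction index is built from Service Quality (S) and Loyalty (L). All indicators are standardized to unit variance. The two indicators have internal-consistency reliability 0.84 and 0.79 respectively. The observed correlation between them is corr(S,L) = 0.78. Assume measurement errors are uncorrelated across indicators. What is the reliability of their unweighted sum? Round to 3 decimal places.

Var(S+L) = 2 + 2·[0.78] = 2 + 1.56 = 3.56.
Under uncorrelated errors the observed covariances equal the true-score covariances, so only the own-variance terms attenuate.
True-score variance = [0.84 + 0.79] + 1.56 = 1.63 + 1.56 = 3.19.
Reliability = 3.19 / 3.56 = 0.896.

0.896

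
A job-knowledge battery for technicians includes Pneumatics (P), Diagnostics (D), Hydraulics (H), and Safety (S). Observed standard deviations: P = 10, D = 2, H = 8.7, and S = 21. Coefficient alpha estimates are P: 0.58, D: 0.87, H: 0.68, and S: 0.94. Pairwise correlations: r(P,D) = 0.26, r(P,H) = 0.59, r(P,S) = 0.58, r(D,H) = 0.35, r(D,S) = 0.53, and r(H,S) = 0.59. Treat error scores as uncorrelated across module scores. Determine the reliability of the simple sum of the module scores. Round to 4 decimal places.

Var(P+D+H+S) = 10² + 2² + 8.7² + 21² + 2·[10·2·0.26 + 10·8.7·0.59 + 10·21·0.58 + 2·8.7·0.35 + 2·21·0.53 + 8.7·21·0.59] = 620.69 + 628.946 = 1249.64.
Under uncorrelated errors the observed covariances equal the true-score covariances, so only the own-variance terms attenuate.
True-score variance = [10²·0.58 + 2²·0.87 + 8.7²·0.68 + 21²·0.94] + 628.946 = 527.489 + 628.946 = 1156.44.
Reliability = 1156.44 / 1249.64 = 0.9254.

0.9254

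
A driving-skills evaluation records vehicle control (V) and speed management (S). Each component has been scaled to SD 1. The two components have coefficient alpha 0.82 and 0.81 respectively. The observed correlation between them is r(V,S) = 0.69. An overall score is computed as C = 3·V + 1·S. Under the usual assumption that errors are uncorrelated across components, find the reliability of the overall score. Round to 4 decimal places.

0.8720

Var(C) = 3² + 1 + 2·[3·0.69] = 10 + 4.14 = 14.14.
Because errors are independent across components, Cov(Tᵢ,Tⱼ) = Cov(Xᵢ,Xⱼ); the off-diagonal part of the true-score variance is the same as above.
True-score variance = [3²·0.82 + 0.81] + 4.14 = 8.19 + 4.14 = 12.33.
Reliability = 12.33 / 14.14 = 0.8720.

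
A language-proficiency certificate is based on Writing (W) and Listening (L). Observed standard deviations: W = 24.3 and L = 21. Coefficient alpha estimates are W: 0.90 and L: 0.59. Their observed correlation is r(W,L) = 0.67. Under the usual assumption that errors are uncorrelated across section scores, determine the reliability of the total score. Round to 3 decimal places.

Var(W+L) = 24.3² + 21² + 2·[24.3·21·0.67] = 1031.49 + 683.802 = 1715.29.
Under uncorrelated errors the observed covariances equal the true-score covariances, so only the own-variance terms attenuate.
True-score variance = [24.3²·0.90 + 21²·0.59] + 683.802 = 791.631 + 683.802 = 1475.43.
Reliability = 1475.43 / 1715.29 = 0.860.

0.860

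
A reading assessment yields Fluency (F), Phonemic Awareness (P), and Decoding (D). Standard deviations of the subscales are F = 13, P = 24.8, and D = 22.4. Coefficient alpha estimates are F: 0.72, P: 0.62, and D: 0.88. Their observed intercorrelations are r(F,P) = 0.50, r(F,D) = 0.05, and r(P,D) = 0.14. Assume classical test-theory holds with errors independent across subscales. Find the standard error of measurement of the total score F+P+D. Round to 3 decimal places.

18.473

Var(total) = 1285.8 + 507.066 = 1792.87.
True-score variance = 944.554 + 507.066 = 1451.62, so reliability = 0.8097.
Error variance = 1792.87 − 1451.62 = 341.246; SEM = √341.246 = 18.473.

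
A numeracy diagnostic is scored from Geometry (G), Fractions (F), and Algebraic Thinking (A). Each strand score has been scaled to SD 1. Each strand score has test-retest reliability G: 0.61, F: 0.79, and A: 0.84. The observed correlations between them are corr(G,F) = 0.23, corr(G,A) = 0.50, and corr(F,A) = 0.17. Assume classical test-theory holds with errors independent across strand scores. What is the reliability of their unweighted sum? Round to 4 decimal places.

Var(G+F+A) = 3 + 2·[0.23 + 0.50 + 0.17] = 3 + 1.8 = 4.8.
Under uncorrelated errors the observed covariances equal the true-score covariances, so only the own-variance terms attenuate.
True-score variance = [0.61 + 0.79 + 0.84] + 1.8 = 2.24 + 1.8 = 4.04.
Reliability = 4.04 / 4.8 = 0.8417.

0.8417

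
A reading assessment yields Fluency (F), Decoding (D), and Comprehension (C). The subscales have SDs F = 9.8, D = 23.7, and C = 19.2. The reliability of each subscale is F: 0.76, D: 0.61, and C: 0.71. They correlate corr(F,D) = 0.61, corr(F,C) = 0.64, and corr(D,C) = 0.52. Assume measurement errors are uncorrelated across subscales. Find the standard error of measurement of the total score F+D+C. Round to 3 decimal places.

18.682

Var(total) = 1026.37 + 997.444 = 2023.81.
True-score variance = 677.356 + 997.444 = 1674.8, so reliability = 0.8275.
Error variance = 2023.81 − 1674.8 = 349.014; SEM = √349.014 = 18.682.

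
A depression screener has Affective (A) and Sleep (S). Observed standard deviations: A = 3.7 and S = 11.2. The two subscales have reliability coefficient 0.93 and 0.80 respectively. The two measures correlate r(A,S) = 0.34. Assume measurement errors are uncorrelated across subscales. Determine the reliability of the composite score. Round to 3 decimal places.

Var(A+S) = 3.7² + 11.2² + 2·[3.7·11.2·0.34] = 139.13 + 28.1792 = 167.309.
With uncorrelated errors the cross-covariances are all true-score covariance, so they carry over unchanged; only the diagonal terms shrink to ρᵢσᵢ².
True-score variance = [3.7²·0.93 + 11.2²·0.80] + 28.1792 = 113.084 + 28.1792 = 141.263.
Reliability = 141.263 / 167.309 = 0.844.

0.844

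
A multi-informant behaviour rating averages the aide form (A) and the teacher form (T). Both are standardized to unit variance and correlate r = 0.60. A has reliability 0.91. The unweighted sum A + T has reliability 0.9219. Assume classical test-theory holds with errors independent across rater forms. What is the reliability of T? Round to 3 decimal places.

0.840

Var(A+T) = 2 + 2·0.60 = 3.200.
True-score variance = ρ_A + ρ_T + 2·0.60, so 0.9219 = (0.91 + ρ_T + 1.20) / 3.200.
ρ_T = 0.9219·3.200 − 0.91 − 1.20 = 0.840.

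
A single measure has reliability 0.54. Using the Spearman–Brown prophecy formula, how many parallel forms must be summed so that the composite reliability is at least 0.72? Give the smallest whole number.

k ≥ ρ*(1−ρ₁)/(ρ₁(1−ρ*)) = 0.72·0.46 / (0.54·0.28) = 2.190.
Smallest integer k = 3.

3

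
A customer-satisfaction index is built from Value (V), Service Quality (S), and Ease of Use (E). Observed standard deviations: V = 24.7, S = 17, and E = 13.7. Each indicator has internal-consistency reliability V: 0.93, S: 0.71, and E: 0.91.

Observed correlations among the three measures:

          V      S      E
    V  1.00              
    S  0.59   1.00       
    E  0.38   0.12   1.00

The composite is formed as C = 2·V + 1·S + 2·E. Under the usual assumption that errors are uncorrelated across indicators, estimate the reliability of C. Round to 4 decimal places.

Var(C) = 2²·24.7² + 17² + 2²·13.7² + 2·[2·24.7·17·0.59 + 4·24.7·13.7·0.38 + 2·17·13.7·0.12] = 3480.12 + 2131.46 = 5611.58.
Under uncorrelated errors the observed covariances equal the true-score covariances, so only the own-variance terms attenuate.
True-score variance = [2²·24.7²·0.93 + 17²·0.71 + 2²·13.7²·0.91] + 2131.46 = 3157.92 + 2131.46 = 5289.38.
Reliability = 5289.38 / 5611.58 = 0.9426.

0.9426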